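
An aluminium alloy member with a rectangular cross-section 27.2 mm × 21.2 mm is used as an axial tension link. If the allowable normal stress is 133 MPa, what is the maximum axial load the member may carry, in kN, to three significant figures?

76.7 kN

A = 576.6 mm².
P_max = σ_allow · A = 133 · 576.6 = 76690 N = 76.69 kN.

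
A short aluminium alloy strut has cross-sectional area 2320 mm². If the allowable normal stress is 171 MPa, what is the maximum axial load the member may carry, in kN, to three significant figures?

P_max = σ_allow · A = 171 · 2320 = 396700 N = 396.7 kN.

397 kN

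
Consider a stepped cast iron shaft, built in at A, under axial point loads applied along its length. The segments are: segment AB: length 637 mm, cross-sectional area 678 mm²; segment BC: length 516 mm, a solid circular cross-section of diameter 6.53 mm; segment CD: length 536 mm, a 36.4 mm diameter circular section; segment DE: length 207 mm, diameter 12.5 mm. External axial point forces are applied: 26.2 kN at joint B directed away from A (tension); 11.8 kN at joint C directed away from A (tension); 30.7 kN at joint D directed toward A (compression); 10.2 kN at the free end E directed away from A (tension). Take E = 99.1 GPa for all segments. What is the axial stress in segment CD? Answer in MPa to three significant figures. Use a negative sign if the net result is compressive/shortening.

-19.7 MPa

Internal axial forces (sectioning from the free end, tension +): N_DE = 10.2 kN, N_CD = -20.5 kN, N_BC = -8.7 kN, N_AB = 17.5 kN.
A_CD = 1041 mm².
σ_CD = N_CD/A_CD = -20500/1041 = -19.7 MPa.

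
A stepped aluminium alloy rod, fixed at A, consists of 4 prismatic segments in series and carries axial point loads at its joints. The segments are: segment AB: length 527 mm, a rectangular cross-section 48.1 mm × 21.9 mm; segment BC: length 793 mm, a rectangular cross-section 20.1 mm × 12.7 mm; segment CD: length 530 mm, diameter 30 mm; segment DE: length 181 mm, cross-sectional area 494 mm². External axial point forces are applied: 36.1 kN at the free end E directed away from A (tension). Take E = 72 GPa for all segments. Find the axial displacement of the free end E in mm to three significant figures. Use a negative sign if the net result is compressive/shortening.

2.37 mm

Internal axial forces (sectioning from the free end, tension +): N_DE = 36.1 kN, N_CD = 36.1 kN, N_BC = 36.1 kN, N_AB = 36.1 kN.
A_AB = 1053 mm².
A_BC = 255.3 mm².
A_CD = 706.9 mm².
δ_AB = 36100·527/(1053·72000) = 0.2508 mm
δ_BC = 36100·793/(255.3·72000) = 1.558 mm
δ_CD = 36100·530/(706.9·72000) = 0.3759 mm
δ_DE = 36100·181/(494·72000) = 0.1837 mm
δ = Σδ_i = 2.368 mm.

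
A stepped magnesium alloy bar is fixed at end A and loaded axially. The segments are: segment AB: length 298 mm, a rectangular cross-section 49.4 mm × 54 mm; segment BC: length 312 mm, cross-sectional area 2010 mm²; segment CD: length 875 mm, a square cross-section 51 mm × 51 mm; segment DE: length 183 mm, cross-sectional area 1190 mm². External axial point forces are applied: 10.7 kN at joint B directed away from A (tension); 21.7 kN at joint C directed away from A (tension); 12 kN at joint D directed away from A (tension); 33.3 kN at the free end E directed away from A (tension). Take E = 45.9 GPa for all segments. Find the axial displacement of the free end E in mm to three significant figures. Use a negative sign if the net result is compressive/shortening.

Internal axial forces (sectioning from the free end, tension +): N_DE = 33.3 kN, N_CD = 45.3 kN, N_BC = 67 kN, N_AB = 77.7 kN.
A_AB = 2668 mm².
A_CD = 2601 mm².
δ_AB = 77700·298/(2668·45900) = 0.1891 mm
δ_BC = 67000·312/(2010·45900) = 0.2266 mm
δ_CD = 45300·875/(2601·45900) = 0.332 mm
δ_DE = 33300·183/(1190·45900) = 0.1116 mm
δ = Σδ_i = 0.8593 mm.

0.859 mm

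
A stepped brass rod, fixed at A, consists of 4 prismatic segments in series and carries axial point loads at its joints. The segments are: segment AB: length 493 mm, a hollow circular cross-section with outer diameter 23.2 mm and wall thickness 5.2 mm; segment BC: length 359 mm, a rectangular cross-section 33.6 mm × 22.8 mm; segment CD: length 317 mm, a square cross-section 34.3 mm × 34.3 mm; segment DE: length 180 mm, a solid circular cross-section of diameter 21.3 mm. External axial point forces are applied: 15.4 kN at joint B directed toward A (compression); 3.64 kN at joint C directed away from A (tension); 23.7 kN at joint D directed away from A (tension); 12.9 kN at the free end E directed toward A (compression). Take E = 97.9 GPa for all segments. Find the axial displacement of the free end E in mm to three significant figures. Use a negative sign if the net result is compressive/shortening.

Internal axial forces (sectioning from the free end, tension +): N_DE = -12.9 kN, N_CD = 10.8 kN, N_BC = 14.44 kN, N_AB = -0.96 kN.
A_AB = 294.1 mm².
A_BC = 766.1 mm².
A_CD = 1176 mm².
A_DE = 356.3 mm².
δ_AB = -960·493/(294.1·97900) = -0.01644 mm
δ_BC = 14440·359/(766.1·97900) = 0.06912 mm
δ_CD = 10800·317/(1176·97900) = 0.02972 mm
δ_DE = -12900·180/(356.3·97900) = -0.06656 mm
δ = Σδ_i = 0.01584 mm.

0.0158 mm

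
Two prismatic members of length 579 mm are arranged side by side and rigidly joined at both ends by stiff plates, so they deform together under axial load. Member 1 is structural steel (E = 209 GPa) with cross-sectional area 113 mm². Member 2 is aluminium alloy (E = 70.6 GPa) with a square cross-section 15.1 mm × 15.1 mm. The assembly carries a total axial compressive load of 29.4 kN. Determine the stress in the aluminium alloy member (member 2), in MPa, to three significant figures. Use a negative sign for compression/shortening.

A_2 = 228 mm².
Equal strain + equilibrium ⇒ each member carries load in proportion to AE: A₁E₁ = 23620000 N, A₂E₂ = 16100000 N, ΣAE = 39710000 N.
σ₂ = P·E₂/ΣAE = -29400·70600/39710000 = -52.26 MPa.

-52.3 MPa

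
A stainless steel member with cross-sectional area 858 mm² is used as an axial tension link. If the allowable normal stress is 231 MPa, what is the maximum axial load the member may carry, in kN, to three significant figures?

P_max = σ_allow · A = 231 · 858 = 198200 N = 198.2 kN.

198 kN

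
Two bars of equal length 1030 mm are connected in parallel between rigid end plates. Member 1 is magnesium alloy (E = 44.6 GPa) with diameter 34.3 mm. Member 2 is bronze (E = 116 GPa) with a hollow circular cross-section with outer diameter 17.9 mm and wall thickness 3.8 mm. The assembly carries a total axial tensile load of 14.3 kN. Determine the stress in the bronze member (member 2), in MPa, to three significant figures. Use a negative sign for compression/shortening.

A_1 = 924 mm².
A_2 = 168.3 mm².
Equal strain + equilibrium ⇒ each member carries load in proportion to AE: A₁E₁ = 41210000 N, A₂E₂ = 19530000 N, ΣAE = 60740000 N.
σ₂ = P·E₂/ΣAE = 14300·116000/60740000 = 27.31 MPa.

27.3 MPa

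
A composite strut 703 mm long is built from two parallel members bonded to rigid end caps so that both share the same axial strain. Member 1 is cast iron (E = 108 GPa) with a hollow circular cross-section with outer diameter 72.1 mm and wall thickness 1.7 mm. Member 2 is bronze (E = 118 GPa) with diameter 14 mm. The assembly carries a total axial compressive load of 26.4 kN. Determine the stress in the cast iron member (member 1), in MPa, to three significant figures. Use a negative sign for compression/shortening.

-48.5 MPa

A_1 = 376 mm².
A_2 = 153.9 mm².
Equal strain + equilibrium ⇒ each member carries load in proportion to AE: A₁E₁ = 40610000 N, A₂E₂ = 18160000 N, ΣAE = 58770000 N.
σ₁ = P·E₁/ΣAE = -26400·108000/58770000 = -48.51 MPa.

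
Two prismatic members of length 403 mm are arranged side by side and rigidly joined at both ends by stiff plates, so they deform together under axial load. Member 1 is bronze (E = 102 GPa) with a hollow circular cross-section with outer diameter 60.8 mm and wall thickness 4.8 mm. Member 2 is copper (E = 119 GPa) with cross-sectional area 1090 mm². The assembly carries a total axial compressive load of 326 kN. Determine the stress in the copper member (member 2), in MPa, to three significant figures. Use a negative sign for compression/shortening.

-180 MPa

A_1 = 844.5 mm².
Equal strain + equilibrium ⇒ each member carries load in proportion to AE: A₁E₁ = 86130000 N, A₂E₂ = 129700000 N, ΣAE = 215800000 N.
σ₂ = P·E₂/ΣAE = -326000·119000/215800000 = -179.7 MPa.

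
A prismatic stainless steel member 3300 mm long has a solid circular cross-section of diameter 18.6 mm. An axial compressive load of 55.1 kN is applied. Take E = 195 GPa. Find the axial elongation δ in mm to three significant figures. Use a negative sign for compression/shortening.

-3.43 mm

A = 271.7 mm².
δ_mech = NL/(AE) = -55100·3300/(271.7·195000) = -3.432 mm.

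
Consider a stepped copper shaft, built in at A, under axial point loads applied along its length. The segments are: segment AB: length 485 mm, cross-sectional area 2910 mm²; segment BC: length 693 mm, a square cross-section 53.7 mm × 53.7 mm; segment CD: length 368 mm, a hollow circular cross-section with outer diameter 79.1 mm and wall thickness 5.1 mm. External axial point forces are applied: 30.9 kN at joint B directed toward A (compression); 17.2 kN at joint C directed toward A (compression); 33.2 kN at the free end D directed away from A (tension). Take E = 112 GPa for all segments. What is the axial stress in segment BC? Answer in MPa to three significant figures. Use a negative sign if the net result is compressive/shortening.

Internal axial forces (sectioning from the free end, tension +): N_CD = 33.2 kN, N_BC = 16 kN, N_AB = -14.9 kN.
A_BC = 2884 mm².
σ_BC = N_BC/A_BC = 16000/2884 = 5.548 MPa.

5.55 MPa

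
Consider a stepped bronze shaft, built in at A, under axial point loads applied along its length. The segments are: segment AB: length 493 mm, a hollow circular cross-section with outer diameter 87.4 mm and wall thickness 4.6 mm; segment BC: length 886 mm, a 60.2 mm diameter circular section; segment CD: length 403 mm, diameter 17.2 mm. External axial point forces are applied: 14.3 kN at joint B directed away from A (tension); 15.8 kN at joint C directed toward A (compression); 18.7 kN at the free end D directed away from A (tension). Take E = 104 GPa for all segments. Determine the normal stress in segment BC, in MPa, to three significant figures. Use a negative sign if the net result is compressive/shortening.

1.02 MPa

Internal axial forces (sectioning from the free end, tension +): N_CD = 18.7 kN, N_BC = 2.9 kN, N_AB = 17.2 kN.
A_BC = 2846 mm².
σ_BC = N_BC/A_BC = 2900/2846 = 1.019 MPa.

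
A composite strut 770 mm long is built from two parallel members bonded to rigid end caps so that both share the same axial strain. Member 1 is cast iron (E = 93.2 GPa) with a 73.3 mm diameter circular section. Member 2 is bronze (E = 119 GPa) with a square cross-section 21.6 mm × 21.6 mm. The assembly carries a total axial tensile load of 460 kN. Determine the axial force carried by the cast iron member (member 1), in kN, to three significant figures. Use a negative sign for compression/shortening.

403 kN

A_1 = 4220 mm².
A_2 = 466.6 mm².
Equal strain + equilibrium ⇒ each member carries load in proportion to AE: A₁E₁ = 393300000 N, A₂E₂ = 55520000 N, ΣAE = 448800000 N.
F₁ = P·A₁E₁/ΣAE = 460000·393300000/448800000 = 403100 N.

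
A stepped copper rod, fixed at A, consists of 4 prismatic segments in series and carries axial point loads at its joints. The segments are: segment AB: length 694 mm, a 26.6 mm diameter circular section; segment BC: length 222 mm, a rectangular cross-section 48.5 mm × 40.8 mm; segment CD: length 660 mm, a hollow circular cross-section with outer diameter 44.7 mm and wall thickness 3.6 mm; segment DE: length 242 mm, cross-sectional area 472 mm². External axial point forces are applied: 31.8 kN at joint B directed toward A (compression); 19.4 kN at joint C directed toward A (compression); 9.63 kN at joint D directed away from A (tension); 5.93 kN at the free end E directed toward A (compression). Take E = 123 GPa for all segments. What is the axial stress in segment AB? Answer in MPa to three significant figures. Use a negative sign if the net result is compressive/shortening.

-85.5 MPa

Internal axial forces (sectioning from the free end, tension +): N_DE = -5.93 kN, N_CD = 3.7 kN, N_BC = -15.7 kN, N_AB = -47.5 kN.
A_AB = 555.7 mm².
σ_AB = N_AB/A_AB = -47500/555.7 = -85.48 MPa.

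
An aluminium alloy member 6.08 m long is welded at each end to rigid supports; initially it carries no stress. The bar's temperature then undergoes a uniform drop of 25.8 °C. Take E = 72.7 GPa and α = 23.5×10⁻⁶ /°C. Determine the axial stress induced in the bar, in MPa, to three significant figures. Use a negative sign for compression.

Free thermal expansion αLΔT = 23.5e-6 · 6080 · -25.8 = -3.686 mm.
The walls impose strain ε = −(-3.686)/6080 = 6.0630e-04; σ = Eε = 72700 · 6.0630e-04 = 44.08 MPa.

44.1 MPa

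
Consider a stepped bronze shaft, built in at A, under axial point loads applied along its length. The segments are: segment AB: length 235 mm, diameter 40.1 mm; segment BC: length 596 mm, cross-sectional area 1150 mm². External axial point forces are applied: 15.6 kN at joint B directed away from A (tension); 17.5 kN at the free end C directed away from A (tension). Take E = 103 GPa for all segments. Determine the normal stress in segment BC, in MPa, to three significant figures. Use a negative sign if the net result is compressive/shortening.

15.2 MPa

Internal axial forces (sectioning from the free end, tension +): N_BC = 17.5 kN, N_AB = 33.1 kN.
σ_BC = N_BC/A_BC = 17500/1150 = 15.22 MPa.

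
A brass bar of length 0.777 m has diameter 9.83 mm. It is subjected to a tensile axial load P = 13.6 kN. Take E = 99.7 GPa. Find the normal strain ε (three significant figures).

0.00180

A = 75.89 mm².
σ = N/A = 179.2 MPa; ε = σ/E = 179.2/99700 = 1.797e-03.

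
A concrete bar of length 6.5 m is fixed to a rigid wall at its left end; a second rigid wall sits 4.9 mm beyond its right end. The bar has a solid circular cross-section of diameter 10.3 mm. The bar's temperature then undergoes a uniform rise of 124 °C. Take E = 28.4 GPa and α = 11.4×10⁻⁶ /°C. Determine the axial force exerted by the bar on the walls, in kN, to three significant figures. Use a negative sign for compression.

Free thermal expansion αLΔT = 11.4e-6 · 6500 · 124 = 9.188 mm.
The walls engage after the gap closes; constrained expansion = 9.188 − 4.9 = 4.288 mm.
The walls impose strain ε = −(4.288)/6500 = -6.5975e-04; σ = Eε = 28400 · -6.5975e-04 = -18.74 MPa.
Wall reaction R = σ·A = -18.74·83.32 = -1561 N = -1.561 kN.

-1.56 kN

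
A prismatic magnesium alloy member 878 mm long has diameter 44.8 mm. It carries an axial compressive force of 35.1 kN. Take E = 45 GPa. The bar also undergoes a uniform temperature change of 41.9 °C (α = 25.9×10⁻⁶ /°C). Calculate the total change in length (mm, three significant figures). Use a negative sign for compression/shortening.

0.518 mm

A = 1576 mm².
δ_mech = NL/(AE) = -35100·878/(1576·45000) = -0.4345 mm.
δ_thermal = αLΔT = 25.9e-6·878·41.9 = 0.9528 mm.
δ = δ_mech + δ_thermal = 0.5184 mm.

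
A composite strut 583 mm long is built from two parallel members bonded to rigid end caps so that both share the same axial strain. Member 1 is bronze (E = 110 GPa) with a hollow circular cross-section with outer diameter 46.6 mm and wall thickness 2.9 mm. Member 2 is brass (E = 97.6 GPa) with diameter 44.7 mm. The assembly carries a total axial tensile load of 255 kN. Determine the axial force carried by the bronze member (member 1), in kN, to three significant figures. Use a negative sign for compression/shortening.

56.7 kN

A_1 = 398.1 mm².
A_2 = 1569 mm².
Equal strain + equilibrium ⇒ each member carries load in proportion to AE: A₁E₁ = 43790000 N, A₂E₂ = 153200000 N, ΣAE = 197000000 N.
F₁ = P·A₁E₁/ΣAE = 255000·43790000/197000000 = 56700 N.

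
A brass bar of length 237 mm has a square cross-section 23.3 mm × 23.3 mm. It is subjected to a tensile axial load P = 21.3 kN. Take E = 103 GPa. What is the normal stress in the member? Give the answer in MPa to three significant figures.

39.2 MPa

A = 542.9 mm².
σ = N/A = 21300/542.9 = 39.23 MPa.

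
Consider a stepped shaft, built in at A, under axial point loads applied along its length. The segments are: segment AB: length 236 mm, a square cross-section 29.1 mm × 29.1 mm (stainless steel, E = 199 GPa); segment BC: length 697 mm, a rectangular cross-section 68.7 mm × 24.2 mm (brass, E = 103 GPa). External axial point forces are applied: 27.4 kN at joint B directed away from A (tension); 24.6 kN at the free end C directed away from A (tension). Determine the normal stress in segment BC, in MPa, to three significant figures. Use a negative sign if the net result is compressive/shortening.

14.8 MPa

Internal axial forces (sectioning from the free end, tension +): N_BC = 24.6 kN, N_AB = 52 kN.
A_BC = 1663 mm².
σ_BC = N_BC/A_BC = 24600/1663 = 14.8 MPa.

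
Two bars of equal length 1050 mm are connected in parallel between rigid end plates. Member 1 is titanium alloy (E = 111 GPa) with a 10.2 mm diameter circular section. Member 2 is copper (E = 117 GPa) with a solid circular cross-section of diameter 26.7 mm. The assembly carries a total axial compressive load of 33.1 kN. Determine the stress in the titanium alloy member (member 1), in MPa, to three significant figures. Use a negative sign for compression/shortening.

-49.3 MPa

A_1 = 81.71 mm².
A_2 = 559.9 mm².
Equal strain + equilibrium ⇒ each member carries load in proportion to AE: A₁E₁ = 9070000 N, A₂E₂ = 65510000 N, ΣAE = 74580000 N.
σ₁ = P·E₁/ΣAE = -33100·111000/74580000 = -49.26 MPa.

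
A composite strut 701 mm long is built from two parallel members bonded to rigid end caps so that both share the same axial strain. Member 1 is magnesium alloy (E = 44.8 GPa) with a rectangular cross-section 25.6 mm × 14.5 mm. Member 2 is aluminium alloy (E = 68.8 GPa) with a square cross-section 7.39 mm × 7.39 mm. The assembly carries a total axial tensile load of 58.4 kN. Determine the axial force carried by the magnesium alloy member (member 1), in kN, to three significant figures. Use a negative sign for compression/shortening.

A_1 = 371.2 mm².
A_2 = 54.61 mm².
Equal strain + equilibrium ⇒ each member carries load in proportion to AE: A₁E₁ = 16630000 N, A₂E₂ = 3757000 N, ΣAE = 20390000 N.
F₁ = P·A₁E₁/ΣAE = 58400·16630000/20390000 = 47640 N.

47.6 kN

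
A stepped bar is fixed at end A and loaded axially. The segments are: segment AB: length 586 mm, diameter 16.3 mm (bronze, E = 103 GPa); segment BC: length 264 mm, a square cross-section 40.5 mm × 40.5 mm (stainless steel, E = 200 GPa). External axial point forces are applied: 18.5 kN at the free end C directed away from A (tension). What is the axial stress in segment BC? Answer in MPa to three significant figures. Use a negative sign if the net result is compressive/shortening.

11.3 MPa

Internal axial forces (sectioning from the free end, tension +): N_BC = 18.5 kN, N_AB = 18.5 kN.
A_BC = 1640 mm².
σ_BC = N_BC/A_BC = 18500/1640 = 11.28 MPa.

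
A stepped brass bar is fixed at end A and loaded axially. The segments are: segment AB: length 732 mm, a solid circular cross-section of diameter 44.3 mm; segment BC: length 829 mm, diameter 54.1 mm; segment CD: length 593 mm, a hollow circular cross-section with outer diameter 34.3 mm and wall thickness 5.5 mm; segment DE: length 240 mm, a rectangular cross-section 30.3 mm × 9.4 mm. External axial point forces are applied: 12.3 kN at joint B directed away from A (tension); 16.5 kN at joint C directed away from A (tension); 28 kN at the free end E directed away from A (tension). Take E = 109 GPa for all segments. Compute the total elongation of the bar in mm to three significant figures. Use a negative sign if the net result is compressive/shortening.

Internal axial forces (sectioning from the free end, tension +): N_DE = 28 kN, N_CD = 28 kN, N_BC = 44.5 kN, N_AB = 56.8 kN.
A_AB = 1541 mm².
A_BC = 2299 mm².
A_CD = 497.6 mm².
A_DE = 284.8 mm².
δ_AB = 56800·732/(1541·109000) = 0.2475 mm
δ_BC = 44500·829/(2299·109000) = 0.1472 mm
δ_CD = 28000·593/(497.6·109000) = 0.3061 mm
δ_DE = 28000·240/(284.8·109000) = 0.2165 mm
δ = Σδ_i = 0.9173 mm.

0.917 mm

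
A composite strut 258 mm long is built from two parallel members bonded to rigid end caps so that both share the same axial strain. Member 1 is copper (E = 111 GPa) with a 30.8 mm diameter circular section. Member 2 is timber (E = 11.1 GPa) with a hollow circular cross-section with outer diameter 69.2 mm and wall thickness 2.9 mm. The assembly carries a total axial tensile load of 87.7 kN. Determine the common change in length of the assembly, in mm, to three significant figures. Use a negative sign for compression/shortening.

A_1 = 745.1 mm².
A_2 = 604 mm².
Equal strain + equilibrium ⇒ each member carries load in proportion to AE: A₁E₁ = 82700000 N, A₂E₂ = 6705000 N, ΣAE = 89410000 N.
δ = PL/ΣAE = 87700·258/89410000 = 0.2531 mm.

0.253 mm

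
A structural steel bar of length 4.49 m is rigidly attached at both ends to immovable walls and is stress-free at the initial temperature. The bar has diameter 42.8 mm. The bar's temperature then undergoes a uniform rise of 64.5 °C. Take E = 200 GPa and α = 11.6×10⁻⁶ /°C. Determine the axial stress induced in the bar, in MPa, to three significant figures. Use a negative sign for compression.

-150 MPa

Free thermal expansion αLΔT = 11.6e-6 · 4490 · 64.5 = 3.359 mm.
The walls impose strain ε = −(3.359)/4490 = -7.4820e-04; σ = Eε = 200000 · -7.4820e-04 = -149.6 MPa.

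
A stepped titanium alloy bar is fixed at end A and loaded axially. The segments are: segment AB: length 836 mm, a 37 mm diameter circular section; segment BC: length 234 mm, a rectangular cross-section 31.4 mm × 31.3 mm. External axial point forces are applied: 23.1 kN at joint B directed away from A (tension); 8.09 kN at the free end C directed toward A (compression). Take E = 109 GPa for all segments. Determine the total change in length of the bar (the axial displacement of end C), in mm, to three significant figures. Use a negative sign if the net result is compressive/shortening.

Internal axial forces (sectioning from the free end, tension +): N_BC = -8.09 kN, N_AB = 15.01 kN.
A_AB = 1075 mm².
A_BC = 982.8 mm².
δ_AB = 15010·836/(1075·109000) = 0.1071 mm
δ_BC = -8090·234/(982.8·109000) = -0.01767 mm
δ = Σδ_i = 0.0894 mm.

0.0894 mm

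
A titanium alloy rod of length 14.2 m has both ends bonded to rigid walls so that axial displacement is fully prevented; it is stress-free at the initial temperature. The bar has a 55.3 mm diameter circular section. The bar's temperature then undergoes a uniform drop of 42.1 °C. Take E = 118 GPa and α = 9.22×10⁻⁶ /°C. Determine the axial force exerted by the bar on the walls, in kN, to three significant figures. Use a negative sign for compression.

Free thermal expansion αLΔT = 9.22e-6 · 14200 · -42.1 = -5.512 mm.
The walls impose strain ε = −(-5.512)/14200 = 3.8816e-04; σ = Eε = 118000 · 3.8816e-04 = 45.8 MPa.
Wall reaction R = σ·A = 45.8·2402 = 110000 N = 110 kN.

110 kN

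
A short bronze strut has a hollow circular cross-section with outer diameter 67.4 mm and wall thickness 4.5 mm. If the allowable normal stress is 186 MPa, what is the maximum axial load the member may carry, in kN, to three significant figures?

165 kN

A = 889.2 mm².
P_max = σ_allow · A = 186 · 889.2 = 165400 N = 165.4 kN.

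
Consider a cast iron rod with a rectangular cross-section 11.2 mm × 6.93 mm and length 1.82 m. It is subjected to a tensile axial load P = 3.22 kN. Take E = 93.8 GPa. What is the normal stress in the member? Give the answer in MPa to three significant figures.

A = 77.62 mm².
σ = N/A = 3220/77.62 = 41.49 MPa.

41.5 MPa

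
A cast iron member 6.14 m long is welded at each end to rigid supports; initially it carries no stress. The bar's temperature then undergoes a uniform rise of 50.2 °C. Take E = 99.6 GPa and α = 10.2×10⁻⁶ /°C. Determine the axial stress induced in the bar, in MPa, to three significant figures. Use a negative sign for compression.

Free thermal expansion αLΔT = 10.2e-6 · 6140 · 50.2 = 3.144 mm.
The walls impose strain ε = −(3.144)/6140 = -5.1204e-04; σ = Eε = 99600 · -5.1204e-04 = -51 MPa.

-51.0 MPa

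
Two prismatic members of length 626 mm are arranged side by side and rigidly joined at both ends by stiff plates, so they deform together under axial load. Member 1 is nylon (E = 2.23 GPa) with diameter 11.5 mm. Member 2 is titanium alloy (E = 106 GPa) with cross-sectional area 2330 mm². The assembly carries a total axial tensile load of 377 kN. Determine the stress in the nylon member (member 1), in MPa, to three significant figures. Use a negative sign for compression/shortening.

3.40 MPa

A_1 = 103.9 mm².
Equal strain + equilibrium ⇒ each member carries load in proportion to AE: A₁E₁ = 231600 N, A₂E₂ = 247000000 N, ΣAE = 247200000 N.
σ₁ = P·E₁/ΣAE = 377000·2230/247200000 = 3.401 MPa.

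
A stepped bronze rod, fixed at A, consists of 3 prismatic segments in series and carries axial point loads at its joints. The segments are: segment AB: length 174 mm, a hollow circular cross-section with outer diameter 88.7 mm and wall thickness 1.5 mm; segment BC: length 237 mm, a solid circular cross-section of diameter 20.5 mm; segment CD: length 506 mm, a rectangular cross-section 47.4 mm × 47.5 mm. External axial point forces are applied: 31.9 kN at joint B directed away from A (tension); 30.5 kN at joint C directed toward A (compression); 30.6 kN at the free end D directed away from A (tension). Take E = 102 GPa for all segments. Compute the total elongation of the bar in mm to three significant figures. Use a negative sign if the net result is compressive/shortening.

0.201 mm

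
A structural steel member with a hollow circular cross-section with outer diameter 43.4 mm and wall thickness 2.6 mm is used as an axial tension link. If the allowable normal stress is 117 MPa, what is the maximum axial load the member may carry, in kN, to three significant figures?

39.0 kN

A = 333.3 mm².
P_max = σ_allow · A = 117 · 333.3 = 38990 N = 38.99 kN.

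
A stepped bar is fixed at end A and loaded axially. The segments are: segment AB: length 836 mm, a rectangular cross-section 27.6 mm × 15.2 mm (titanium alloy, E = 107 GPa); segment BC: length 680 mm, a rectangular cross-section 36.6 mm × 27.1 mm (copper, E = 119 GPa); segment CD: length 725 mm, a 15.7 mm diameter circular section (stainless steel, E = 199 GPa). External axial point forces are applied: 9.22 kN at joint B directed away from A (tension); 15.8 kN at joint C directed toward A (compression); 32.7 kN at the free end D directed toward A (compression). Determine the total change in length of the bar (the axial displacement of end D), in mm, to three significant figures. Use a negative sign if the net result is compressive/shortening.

Internal axial forces (sectioning from the free end, tension +): N_CD = -32.7 kN, N_BC = -48.5 kN, N_AB = -39.28 kN.
A_AB = 419.5 mm².
A_BC = 991.9 mm².
A_CD = 193.6 mm².
δ_AB = -39280·836/(419.5·107000) = -0.7315 mm
δ_BC = -48500·680/(991.9·119000) = -0.2794 mm
δ_CD = -32700·725/(193.6·199000) = -0.6154 mm
δ = Σδ_i = -1.626 mm.

-1.63 mm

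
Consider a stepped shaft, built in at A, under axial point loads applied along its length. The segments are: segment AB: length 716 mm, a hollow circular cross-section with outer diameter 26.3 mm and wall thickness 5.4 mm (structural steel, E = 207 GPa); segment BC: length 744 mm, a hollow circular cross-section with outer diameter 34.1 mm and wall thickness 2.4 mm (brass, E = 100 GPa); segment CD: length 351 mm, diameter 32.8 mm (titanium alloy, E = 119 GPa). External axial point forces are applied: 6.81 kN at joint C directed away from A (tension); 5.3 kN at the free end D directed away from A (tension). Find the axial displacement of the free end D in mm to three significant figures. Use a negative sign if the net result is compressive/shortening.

0.514 mm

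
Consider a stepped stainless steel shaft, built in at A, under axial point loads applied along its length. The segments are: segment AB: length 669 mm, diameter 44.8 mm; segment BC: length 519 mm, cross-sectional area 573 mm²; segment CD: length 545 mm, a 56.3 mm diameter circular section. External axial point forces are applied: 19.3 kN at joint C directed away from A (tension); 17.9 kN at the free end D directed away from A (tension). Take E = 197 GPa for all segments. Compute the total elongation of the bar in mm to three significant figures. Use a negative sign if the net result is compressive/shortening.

0.271 mm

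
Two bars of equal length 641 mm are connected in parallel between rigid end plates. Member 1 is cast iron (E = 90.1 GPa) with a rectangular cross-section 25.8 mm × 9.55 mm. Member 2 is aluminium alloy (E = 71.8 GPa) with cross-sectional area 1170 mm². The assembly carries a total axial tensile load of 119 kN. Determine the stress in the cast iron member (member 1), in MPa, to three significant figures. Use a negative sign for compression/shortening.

101 MPa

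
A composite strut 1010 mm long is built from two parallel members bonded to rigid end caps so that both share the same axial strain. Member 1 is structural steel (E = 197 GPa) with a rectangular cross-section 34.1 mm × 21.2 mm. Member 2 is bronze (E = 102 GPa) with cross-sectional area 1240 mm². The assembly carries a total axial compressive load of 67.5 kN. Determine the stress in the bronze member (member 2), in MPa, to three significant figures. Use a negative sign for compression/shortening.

-25.6 MPa

A_1 = 722.9 mm².
Equal strain + equilibrium ⇒ each member carries load in proportion to AE: A₁E₁ = 142400000 N, A₂E₂ = 126500000 N, ΣAE = 268900000 N.
σ₂ = P·E₂/ΣAE = -67500·102000/268900000 = -25.6 MPa.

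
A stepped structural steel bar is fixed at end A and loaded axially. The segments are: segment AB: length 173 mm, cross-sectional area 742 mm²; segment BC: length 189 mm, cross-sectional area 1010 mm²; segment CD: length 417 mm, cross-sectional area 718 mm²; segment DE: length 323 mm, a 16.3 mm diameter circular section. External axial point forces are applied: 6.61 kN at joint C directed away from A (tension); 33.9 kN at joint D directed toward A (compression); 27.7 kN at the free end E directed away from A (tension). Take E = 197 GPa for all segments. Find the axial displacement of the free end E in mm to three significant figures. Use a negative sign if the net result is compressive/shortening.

Internal axial forces (sectioning from the free end, tension +): N_DE = 27.7 kN, N_CD = -6.2 kN, N_BC = 0.41 kN, N_AB = 0.41 kN.
A_DE = 208.7 mm².
δ_AB = 410·173/(742·197000) = 0.0004852 mm
δ_BC = 410·189/(1010·197000) = 0.0003895 mm
δ_CD = -6200·417/(718·197000) = -0.01828 mm
δ_DE = 27700·323/(208.7·197000) = 0.2176 mm
δ = Σδ_i = 0.2002 mm.

0.200 mm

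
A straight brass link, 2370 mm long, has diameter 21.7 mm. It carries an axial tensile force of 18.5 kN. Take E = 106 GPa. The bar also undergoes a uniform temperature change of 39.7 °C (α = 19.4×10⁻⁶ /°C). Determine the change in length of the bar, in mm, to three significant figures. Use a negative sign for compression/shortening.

2.94 mm

A = 369.8 mm².
δ_mech = NL/(AE) = 18500·2370/(369.8·106000) = 1.118 mm.
δ_thermal = αLΔT = 19.4e-6·2370·39.7 = 1.825 mm.
δ = δ_mech + δ_thermal = 2.944 mm.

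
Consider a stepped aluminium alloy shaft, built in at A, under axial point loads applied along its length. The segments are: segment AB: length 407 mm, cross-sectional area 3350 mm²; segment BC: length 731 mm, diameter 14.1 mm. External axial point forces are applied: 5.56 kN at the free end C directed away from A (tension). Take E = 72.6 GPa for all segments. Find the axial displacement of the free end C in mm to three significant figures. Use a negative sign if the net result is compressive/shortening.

0.368 mm

Internal axial forces (sectioning from the free end, tension +): N_BC = 5.56 kN, N_AB = 5.56 kN.
A_BC = 156.1 mm².
δ_AB = 5560·407/(3350·72600) = 0.009304 mm
δ_BC = 5560·731/(156.1·72600) = 0.3585 mm
δ = Σδ_i = 0.3678 mm.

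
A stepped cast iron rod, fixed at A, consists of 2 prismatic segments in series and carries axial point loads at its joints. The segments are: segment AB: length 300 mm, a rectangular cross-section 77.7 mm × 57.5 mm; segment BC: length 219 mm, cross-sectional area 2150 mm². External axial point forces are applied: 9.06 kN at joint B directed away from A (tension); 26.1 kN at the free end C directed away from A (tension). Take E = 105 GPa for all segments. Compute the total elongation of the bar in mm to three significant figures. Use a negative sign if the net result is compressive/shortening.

Internal axial forces (sectioning from the free end, tension +): N_BC = 26.1 kN, N_AB = 35.16 kN.
A_AB = 4468 mm².
δ_AB = 35160·300/(4468·105000) = 0.02248 mm
δ_BC = 26100·219/(2150·105000) = 0.02532 mm
δ = Σδ_i = 0.0478 mm.

0.0478 mm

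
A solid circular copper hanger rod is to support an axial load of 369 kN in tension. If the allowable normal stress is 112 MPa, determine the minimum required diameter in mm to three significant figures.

64.8 mm

Required area A ≥ P/σ_allow = 369000/112 = 3295 mm².
For a solid circular section, d ≥ √(4A/π) = 64.77 mm.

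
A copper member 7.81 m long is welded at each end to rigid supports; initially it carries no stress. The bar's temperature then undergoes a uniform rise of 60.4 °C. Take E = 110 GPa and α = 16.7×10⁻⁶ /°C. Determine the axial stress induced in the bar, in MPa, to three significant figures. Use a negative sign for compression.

-111 MPa

Free thermal expansion αLΔT = 16.7e-6 · 7810 · 60.4 = 7.878 mm.
The walls impose strain ε = −(7.878)/7810 = -1.0087e-03; σ = Eε = 110000 · -1.0087e-03 = -111 MPa.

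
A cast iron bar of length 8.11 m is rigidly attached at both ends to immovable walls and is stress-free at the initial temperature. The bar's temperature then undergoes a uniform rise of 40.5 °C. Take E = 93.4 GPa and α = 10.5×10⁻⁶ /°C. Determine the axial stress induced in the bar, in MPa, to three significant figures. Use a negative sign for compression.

Free thermal expansion αLΔT = 10.5e-6 · 8110 · 40.5 = 3.449 mm.
The walls impose strain ε = −(3.449)/8110 = -4.2525e-04; σ = Eε = 93400 · -4.2525e-04 = -39.72 MPa.

-39.7 MPa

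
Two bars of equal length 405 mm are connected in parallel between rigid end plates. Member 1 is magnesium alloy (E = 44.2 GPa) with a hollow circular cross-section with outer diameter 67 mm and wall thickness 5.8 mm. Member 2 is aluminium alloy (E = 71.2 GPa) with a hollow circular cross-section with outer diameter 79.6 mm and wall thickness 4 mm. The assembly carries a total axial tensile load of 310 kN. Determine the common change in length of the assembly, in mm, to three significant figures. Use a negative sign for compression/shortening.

A_1 = 1115 mm².
A_2 = 950 mm².
Equal strain + equilibrium ⇒ each member carries load in proportion to AE: A₁E₁ = 49290000 N, A₂E₂ = 67640000 N, ΣAE = 116900000 N.
δ = PL/ΣAE = 310000·405/116900000 = 1.074 mm.

1.07 mm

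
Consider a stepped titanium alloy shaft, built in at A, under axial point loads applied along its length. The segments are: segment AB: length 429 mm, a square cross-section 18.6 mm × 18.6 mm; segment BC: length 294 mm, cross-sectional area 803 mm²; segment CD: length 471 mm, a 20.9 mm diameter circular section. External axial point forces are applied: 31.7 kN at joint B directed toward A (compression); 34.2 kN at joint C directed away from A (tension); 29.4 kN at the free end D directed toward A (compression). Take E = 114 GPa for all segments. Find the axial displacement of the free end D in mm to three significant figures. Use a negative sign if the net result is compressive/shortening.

Internal axial forces (sectioning from the free end, tension +): N_CD = -29.4 kN, N_BC = 4.8 kN, N_AB = -26.9 kN.
A_AB = 346 mm².
A_CD = 343.1 mm².
δ_AB = -26900·429/(346·114000) = -0.2926 mm
δ_BC = 4800·294/(803·114000) = 0.01542 mm
δ_CD = -29400·471/(343.1·114000) = -0.3541 mm
δ = Σδ_i = -0.6313 mm.

-0.631 mm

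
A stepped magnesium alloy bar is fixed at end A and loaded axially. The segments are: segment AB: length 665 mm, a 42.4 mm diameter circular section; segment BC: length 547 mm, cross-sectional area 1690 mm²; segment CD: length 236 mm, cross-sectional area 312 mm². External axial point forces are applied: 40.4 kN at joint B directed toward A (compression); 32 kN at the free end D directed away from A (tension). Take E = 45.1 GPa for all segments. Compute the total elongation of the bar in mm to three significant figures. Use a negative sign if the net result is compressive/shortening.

Internal axial forces (sectioning from the free end, tension +): N_CD = 32 kN, N_BC = 32 kN, N_AB = -8.4 kN.
A_AB = 1412 mm².
δ_AB = -8400·665/(1412·45100) = -0.08772 mm
δ_BC = 32000·547/(1690·45100) = 0.2297 mm
δ_CD = 32000·236/(312·45100) = 0.5367 mm
δ = Σδ_i = 0.6786 mm.

0.679 mm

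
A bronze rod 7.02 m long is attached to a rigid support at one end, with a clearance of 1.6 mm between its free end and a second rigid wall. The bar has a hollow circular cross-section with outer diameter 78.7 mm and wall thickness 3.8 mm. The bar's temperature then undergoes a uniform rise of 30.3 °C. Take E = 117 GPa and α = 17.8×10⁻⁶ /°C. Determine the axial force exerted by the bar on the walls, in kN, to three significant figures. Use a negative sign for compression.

Free thermal expansion αLΔT = 17.8e-6 · 7020 · 30.3 = 3.786 mm.
The walls engage after the gap closes; constrained expansion = 3.786 − 1.6 = 2.186 mm.
The walls impose strain ε = −(2.186)/7020 = -3.1142e-04; σ = Eε = 117000 · -3.1142e-04 = -36.44 MPa.
Wall reaction R = σ·A = -36.44·894.2 = -32580 N = -32.58 kN.

-32.6 kN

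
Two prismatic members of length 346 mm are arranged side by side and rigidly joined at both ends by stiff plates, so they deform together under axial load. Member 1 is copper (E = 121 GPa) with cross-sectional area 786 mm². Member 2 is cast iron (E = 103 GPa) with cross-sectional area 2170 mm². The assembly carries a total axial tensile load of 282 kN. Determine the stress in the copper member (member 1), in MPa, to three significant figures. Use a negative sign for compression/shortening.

107 MPa

Equal strain + equilibrium ⇒ each member carries load in proportion to AE: A₁E₁ = 95110000 N, A₂E₂ = 223500000 N, ΣAE = 318600000 N.
σ₁ = P·E₁/ΣAE = 282000·121000/318600000 = 107.1 MPa.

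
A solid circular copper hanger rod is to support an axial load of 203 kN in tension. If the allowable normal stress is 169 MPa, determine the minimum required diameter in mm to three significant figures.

39.1 mm

Required area A ≥ P/σ_allow = 203000/169 = 1201 mm².
For a solid circular section, d ≥ √(4A/π) = 39.11 mm.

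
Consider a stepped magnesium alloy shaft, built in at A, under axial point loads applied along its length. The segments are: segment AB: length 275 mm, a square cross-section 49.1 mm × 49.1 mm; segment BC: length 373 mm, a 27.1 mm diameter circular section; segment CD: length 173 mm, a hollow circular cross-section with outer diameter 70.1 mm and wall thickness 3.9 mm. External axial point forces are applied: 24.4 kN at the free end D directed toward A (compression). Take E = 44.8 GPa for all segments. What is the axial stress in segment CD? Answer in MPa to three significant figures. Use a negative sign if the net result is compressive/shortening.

-30.1 MPa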